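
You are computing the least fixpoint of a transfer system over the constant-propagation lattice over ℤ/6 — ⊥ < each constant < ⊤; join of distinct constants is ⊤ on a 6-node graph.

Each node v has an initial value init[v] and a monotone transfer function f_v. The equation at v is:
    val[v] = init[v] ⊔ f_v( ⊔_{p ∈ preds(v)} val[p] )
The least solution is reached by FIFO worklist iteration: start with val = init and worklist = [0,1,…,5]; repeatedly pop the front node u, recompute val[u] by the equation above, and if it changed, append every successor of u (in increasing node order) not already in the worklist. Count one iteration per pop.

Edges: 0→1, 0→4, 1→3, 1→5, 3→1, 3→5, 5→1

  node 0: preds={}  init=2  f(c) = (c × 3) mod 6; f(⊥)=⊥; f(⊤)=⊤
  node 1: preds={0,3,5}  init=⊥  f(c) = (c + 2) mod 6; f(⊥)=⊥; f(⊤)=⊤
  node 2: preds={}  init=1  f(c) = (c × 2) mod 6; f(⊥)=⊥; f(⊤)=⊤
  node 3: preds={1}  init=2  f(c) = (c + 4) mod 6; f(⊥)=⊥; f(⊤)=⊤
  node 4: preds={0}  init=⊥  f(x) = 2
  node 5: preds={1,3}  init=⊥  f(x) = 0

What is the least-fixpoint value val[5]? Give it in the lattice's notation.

Worklist (10 pops):
  #1 pop 0: in=⊥ → 2 (no change)
  #2 pop 1: in=2 → 4 (was ⊥); enqueue []
  #3 pop 2: in=⊥ → 1 (no change)
  #4 pop 3: in=4 → 2 (no change)
  #5 pop 4: in=2 → 2 (was ⊥); enqueue []
  #6 pop 5: in=⊤ → 0 (was ⊥); enqueue [1]
  #7 pop 1: in=⊤ → ⊤ (was 4); enqueue [3,5]
  #8 pop 3: in=⊤ → ⊤ (was 2); enqueue [1]
  #9 pop 5: in=⊤ → 0 (no change)
  #10 pop 1: in=⊤ → ⊤ (no change)

Fixpoint:
  val[0] = 2
  val[1] = ⊤
  val[2] = 1
  val[3] = ⊤
  val[4] = 2
  val[5] = 0

0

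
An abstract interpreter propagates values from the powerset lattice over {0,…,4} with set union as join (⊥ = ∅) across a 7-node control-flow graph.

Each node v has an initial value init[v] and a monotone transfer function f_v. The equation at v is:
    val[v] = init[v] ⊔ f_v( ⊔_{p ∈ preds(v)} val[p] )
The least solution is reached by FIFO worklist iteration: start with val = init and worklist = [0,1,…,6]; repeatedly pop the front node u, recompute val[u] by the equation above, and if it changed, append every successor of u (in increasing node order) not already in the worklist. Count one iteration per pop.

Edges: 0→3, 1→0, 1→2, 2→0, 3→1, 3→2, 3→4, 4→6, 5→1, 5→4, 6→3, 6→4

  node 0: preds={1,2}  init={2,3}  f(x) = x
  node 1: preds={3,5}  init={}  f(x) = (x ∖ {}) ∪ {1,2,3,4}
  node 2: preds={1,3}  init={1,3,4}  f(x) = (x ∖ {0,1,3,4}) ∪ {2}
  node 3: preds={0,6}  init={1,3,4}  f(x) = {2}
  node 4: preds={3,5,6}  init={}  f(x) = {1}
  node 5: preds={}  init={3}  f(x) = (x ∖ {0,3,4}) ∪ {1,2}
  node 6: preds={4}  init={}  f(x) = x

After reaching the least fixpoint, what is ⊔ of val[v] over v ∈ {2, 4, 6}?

Iteration log — 12 steps:
  step 1. node 0  ⊔preds={1,3,4}  new={1,2,3,4}  old={2,3}  +wl: 
  step 2. node 1  ⊔preds={1,3,4}  new={1,2,3,4}  old={}  +wl: 0
  step 3. node 2  ⊔preds={1,2,3,4}  new={1,2,3,4}  old={1,3,4}  +wl: 
  step 4. node 3  ⊔preds={1,2,3,4}  new={1,2,3,4}  old={1,3,4}  +wl: 1,2
  step 5. node 4  ⊔preds={1,2,3,4}  new={1}  old={}  +wl: 
  step 6. node 5  ⊔preds={}  new={1,2,3}  old={3}  +wl: 4
  step 7. node 6  ⊔preds={1}  new={1}  old={}  +wl: 3
  step 8. node 0  ⊔preds={1,2,3,4}  new={1,2,3,4}  stable
  step 9. node 1  ⊔preds={1,2,3,4}  new={1,2,3,4}  stable
  step 10. node 2  ⊔preds={1,2,3,4}  new={1,2,3,4}  stable
  step 11. node 4  ⊔preds={1,2,3,4}  new={1}  stable
  step 12. node 3  ⊔preds={1,2,3,4}  new={1,2,3,4}  stable

Least fixpoint reached:
  node 0: {1,2,3,4}
  node 1: {1,2,3,4}
  node 2: {1,2,3,4}
  node 3: {1,2,3,4}
  node 4: {1}
  node 5: {1,2,3}
  node 6: {1}

{1,2,3,4}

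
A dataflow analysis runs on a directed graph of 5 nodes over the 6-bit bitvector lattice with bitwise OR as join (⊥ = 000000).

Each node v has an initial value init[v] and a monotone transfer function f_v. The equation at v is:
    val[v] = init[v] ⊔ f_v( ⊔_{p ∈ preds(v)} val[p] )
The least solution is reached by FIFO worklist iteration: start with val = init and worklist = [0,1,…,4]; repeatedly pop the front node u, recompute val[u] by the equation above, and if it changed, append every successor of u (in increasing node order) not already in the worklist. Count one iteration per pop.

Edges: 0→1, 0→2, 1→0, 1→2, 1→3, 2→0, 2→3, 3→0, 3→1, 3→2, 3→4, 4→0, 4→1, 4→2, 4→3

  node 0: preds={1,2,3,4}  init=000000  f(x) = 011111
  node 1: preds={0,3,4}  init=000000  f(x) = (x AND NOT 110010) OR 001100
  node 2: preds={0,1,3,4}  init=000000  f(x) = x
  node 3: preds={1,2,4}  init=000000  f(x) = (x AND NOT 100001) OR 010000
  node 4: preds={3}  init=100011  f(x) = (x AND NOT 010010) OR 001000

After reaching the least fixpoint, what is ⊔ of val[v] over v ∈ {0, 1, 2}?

111111

Worklist (9 pops):
  #1 pop 0: in=100011 → 011111 (was 000000); enqueue []
  #2 pop 1: in=111111 → 001101 (was 000000); enqueue [0]
  #3 pop 2: in=111111 → 111111 (was 000000); enqueue []
  #4 pop 3: in=111111 → 011110 (was 000000); enqueue [1,2]
  #5 pop 4: in=011110 → 101111 (was 100011); enqueue [3]
  #6 pop 0: in=111111 → 011111 (no change)
  #7 pop 1: in=111111 → 001101 (no change)
  #8 pop 2: in=111111 → 111111 (no change)
  #9 pop 3: in=111111 → 011110 (no change)

Fixpoint:
  val[0] = 011111
  val[1] = 001101
  val[2] = 111111
  val[3] = 011110
  val[4] = 101111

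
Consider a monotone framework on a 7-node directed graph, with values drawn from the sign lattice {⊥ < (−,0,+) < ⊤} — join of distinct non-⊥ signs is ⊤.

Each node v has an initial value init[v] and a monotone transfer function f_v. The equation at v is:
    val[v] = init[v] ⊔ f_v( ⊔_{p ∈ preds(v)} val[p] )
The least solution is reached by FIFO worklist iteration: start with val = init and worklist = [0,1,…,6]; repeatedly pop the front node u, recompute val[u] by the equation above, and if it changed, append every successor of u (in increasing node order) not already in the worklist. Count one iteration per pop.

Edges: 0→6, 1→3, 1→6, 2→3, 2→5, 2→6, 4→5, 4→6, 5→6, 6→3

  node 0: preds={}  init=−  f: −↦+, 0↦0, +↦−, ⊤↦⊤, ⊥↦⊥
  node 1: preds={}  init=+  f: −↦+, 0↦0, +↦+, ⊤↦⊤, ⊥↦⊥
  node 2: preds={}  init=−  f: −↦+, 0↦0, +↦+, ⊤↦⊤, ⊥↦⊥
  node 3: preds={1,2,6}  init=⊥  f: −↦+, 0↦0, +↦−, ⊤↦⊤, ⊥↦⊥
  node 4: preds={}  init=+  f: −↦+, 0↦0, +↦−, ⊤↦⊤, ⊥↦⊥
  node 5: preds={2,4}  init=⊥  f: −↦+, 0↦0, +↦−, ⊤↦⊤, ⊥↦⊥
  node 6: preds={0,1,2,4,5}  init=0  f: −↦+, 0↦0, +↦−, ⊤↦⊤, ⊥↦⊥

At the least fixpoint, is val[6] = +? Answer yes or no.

no

Iteration log — 8 steps:
  step 1. node 0  ⊔preds=⊥  new=−  stable
  step 2. node 1  ⊔preds=⊥  new=+  stable
  step 3. node 2  ⊔preds=⊥  new=−  stable
  step 4. node 3  ⊔preds=⊤  new=⊤  old=⊥  +wl: 
  step 5. node 4  ⊔preds=⊥  new=+  stable
  step 6. node 5  ⊔preds=⊤  new=⊤  old=⊥  +wl: 
  step 7. node 6  ⊔preds=⊤  new=⊤  old=0  +wl: 3
  step 8. node 3  ⊔preds=⊤  new=⊤  stable

Least fixpoint reached:
  node 0: −
  node 1: +
  node 2: −
  node 3: ⊤
  node 4: +
  node 5: ⊤
  node 6: ⊤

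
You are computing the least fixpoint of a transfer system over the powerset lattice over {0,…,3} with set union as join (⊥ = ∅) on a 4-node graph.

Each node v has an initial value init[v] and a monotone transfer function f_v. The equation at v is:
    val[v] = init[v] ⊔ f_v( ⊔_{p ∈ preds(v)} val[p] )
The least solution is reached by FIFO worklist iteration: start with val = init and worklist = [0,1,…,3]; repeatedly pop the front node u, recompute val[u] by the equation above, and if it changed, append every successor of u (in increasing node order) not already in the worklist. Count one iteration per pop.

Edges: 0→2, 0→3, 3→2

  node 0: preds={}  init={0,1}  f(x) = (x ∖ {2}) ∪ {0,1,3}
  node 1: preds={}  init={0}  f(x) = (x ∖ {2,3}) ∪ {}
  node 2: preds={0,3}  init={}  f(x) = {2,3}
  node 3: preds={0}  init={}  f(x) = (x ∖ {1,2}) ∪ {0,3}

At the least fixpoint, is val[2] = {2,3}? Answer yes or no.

yes

Iteration log — 5 steps:
  step 1. node 0  ⊔preds={}  new={0,1,3}  old={0,1}  +wl: 
  step 2. node 1  ⊔preds={}  new={0}  stable
  step 3. node 2  ⊔preds={0,1,3}  new={2,3}  old={}  +wl: 
  step 4. node 3  ⊔preds={0,1,3}  new={0,3}  old={}  +wl: 2
  step 5. node 2  ⊔preds={0,1,3}  new={2,3}  stable

Least fixpoint reached:
  node 0: {0,1,3}
  node 1: {0}
  node 2: {2,3}
  node 3: {0,3}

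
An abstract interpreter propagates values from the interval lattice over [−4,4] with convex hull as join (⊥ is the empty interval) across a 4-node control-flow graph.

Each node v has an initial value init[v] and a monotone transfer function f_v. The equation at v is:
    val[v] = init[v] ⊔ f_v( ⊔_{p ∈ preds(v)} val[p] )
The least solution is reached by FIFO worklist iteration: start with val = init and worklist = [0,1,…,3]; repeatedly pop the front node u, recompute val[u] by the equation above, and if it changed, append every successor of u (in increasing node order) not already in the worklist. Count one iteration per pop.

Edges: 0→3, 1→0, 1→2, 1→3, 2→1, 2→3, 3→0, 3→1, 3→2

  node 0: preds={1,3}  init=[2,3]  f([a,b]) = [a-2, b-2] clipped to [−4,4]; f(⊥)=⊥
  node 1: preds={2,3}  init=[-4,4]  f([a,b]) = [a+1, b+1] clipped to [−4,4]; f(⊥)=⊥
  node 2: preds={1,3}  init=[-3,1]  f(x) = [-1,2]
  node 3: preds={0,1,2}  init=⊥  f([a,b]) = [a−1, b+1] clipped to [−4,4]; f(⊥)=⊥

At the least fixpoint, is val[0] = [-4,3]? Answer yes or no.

yes

Iteration log — 7 steps:
  step 1. node 0  ⊔preds=[-4,4]  new=[-4,3]  old=[2,3]  +wl: 
  step 2. node 1  ⊔preds=[-3,1]  new=[-4,4]  stable
  step 3. node 2  ⊔preds=[-4,4]  new=[-3,2]  old=[-3,1]  +wl: 1
  step 4. node 3  ⊔preds=[-4,4]  new=[-4,4]  old=⊥  +wl: 0,2
  step 5. node 1  ⊔preds=[-4,4]  new=[-4,4]  stable
  step 6. node 0  ⊔preds=[-4,4]  new=[-4,3]  stable
  step 7. node 2  ⊔preds=[-4,4]  new=[-3,2]  stable

Least fixpoint reached:
  node 0: [-4,3]
  node 1: [-4,4]
  node 2: [-3,2]
  node 3: [-4,4]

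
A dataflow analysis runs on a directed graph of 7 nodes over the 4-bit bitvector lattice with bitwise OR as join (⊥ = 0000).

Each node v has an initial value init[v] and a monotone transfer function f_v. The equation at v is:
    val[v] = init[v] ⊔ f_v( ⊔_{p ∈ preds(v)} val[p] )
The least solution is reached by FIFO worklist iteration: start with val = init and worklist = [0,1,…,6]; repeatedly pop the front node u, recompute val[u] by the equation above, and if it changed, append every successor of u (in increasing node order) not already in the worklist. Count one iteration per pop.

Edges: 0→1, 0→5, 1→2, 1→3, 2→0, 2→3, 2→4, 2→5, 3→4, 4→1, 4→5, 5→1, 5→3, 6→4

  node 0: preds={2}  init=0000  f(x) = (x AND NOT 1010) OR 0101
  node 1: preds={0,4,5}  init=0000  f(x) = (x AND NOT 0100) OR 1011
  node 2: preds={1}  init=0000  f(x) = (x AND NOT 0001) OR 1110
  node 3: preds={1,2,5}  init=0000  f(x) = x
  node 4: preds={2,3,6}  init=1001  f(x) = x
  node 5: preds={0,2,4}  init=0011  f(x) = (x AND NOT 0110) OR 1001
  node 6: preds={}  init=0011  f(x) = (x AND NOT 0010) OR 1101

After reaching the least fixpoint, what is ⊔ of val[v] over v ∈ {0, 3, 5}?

1111

Trace (11 dequeues):
  [1] u=0 | in 0000 | out 0101 | prev 0000 | push {}
  [2] u=1 | in 1111 | out 1011 | prev 0000 | push {}
  [3] u=2 | in 1011 | out 1110 | prev 0000 | push {0}
  [4] u=3 | in 1111 | out 1111 | prev 0000 | push {}
  [5] u=4 | in 1111 | out 1111 | prev 1001 | push {1}
  [6] u=5 | in 1111 | out 1011 | prev 0011 | push {3}
  [7] u=6 | in 0000 | out 1111 | prev 0011 | push {4}
  [8] u=0 | in 1110 | out 0101 | ==
  [9] u=1 | in 1111 | out 1011 | ==
  [10] u=3 | in 1111 | out 1111 | ==
  [11] u=4 | in 1111 | out 1111 | ==

Converged values:
  [0] 0101
  [1] 1011
  [2] 1110
  [3] 1111
  [4] 1111
  [5] 1011
  [6] 1111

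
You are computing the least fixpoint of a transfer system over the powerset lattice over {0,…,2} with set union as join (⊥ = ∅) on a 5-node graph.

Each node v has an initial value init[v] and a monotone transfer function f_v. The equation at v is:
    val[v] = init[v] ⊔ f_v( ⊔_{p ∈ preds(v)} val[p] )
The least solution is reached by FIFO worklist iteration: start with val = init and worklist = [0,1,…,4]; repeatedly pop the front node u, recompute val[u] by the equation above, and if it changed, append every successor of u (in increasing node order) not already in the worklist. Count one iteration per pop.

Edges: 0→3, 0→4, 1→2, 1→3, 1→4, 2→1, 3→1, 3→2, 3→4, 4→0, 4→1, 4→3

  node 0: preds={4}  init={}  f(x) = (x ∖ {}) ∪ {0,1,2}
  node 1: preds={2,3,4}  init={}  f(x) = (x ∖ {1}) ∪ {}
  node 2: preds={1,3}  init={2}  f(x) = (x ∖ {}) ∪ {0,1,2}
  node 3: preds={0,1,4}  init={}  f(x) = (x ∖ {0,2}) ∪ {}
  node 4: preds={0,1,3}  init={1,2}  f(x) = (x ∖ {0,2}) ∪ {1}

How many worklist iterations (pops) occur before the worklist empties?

9

Trace (9 dequeues):
  [1] u=0 | in {1,2} | out {0,1,2} | prev {} | push {}
  [2] u=1 | in {1,2} | out {2} | prev {} | push {}
  [3] u=2 | in {2} | out {0,1,2} | prev {2} | push {1}
  [4] u=3 | in {0,1,2} | out {1} | prev {} | push {2}
  [5] u=4 | in {0,1,2} | out {1,2} | ==
  [6] u=1 | in {0,1,2} | out {0,2} | prev {2} | push {3,4}
  [7] u=2 | in {0,1,2} | out {0,1,2} | ==
  [8] u=3 | in {0,1,2} | out {1} | ==
  [9] u=4 | in {0,1,2} | out {1,2} | ==

Converged values:
  [0] {0,1,2}
  [1] {0,2}
  [2] {0,1,2}
  [3] {1}
  [4] {1,2}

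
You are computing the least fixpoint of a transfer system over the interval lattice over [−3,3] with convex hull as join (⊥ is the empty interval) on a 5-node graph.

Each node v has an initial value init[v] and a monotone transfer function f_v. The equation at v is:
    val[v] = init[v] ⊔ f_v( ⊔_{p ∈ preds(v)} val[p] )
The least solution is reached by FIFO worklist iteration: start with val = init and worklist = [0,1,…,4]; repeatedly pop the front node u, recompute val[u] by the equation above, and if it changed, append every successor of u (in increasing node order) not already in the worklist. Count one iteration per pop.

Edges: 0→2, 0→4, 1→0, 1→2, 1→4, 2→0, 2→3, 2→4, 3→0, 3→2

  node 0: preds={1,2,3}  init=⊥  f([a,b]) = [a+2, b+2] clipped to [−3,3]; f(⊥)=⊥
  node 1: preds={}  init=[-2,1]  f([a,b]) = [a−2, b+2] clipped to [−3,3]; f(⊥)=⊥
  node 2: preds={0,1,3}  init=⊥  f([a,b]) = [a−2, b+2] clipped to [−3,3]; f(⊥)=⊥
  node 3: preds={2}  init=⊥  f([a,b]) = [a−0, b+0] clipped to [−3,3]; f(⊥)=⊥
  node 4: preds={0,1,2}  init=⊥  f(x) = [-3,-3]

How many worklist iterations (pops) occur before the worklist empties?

Worklist (8 pops):
  #1 pop 0: in=[-2,1] → [0,3] (was ⊥); enqueue []
  #2 pop 1: in=⊥ → [-2,1] (no change)
  #3 pop 2: in=[-2,3] → [-3,3] (was ⊥); enqueue [0]
  #4 pop 3: in=[-3,3] → [-3,3] (was ⊥); enqueue [2]
  #5 pop 4: in=[-3,3] → [-3,-3] (was ⊥); enqueue []
  #6 pop 0: in=[-3,3] → [-1,3] (was [0,3]); enqueue [4]
  #7 pop 2: in=[-3,3] → [-3,3] (no change)
  #8 pop 4: in=[-3,3] → [-3,-3] (no change)

Fixpoint:
  val[0] = [-1,3]
  val[1] = [-2,1]
  val[2] = [-3,3]
  val[3] = [-3,3]
  val[4] = [-3,-3]

8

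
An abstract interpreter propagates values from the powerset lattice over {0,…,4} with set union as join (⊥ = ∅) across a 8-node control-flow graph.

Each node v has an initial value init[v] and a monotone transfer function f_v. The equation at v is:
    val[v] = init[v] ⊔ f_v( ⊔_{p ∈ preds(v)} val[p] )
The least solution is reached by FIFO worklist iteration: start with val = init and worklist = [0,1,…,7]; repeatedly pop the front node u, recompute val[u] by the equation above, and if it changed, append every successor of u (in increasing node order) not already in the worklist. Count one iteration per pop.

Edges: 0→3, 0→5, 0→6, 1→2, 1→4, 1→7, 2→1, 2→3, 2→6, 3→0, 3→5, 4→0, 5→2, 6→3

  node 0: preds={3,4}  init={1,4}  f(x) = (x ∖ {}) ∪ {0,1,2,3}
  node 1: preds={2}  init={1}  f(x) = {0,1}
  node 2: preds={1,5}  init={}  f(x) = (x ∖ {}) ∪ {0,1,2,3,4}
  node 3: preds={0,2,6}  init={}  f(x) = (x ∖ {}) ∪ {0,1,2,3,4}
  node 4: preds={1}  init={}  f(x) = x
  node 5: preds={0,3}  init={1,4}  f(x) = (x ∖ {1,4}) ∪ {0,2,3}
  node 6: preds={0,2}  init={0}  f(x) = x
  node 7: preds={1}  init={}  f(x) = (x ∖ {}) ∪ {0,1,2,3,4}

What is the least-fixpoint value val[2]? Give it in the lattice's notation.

{0,1,2,3,4}

Worklist (12 pops):
  #1 pop 0: in={} → {0,1,2,3,4} (was {1,4}); enqueue []
  #2 pop 1: in={} → {0,1} (was {1}); enqueue []
  #3 pop 2: in={0,1,4} → {0,1,2,3,4} (was {}); enqueue [1]
  #4 pop 3: in={0,1,2,3,4} → {0,1,2,3,4} (was {}); enqueue [0]
  #5 pop 4: in={0,1} → {0,1} (was {}); enqueue []
  #6 pop 5: in={0,1,2,3,4} → {0,1,2,3,4} (was {1,4}); enqueue [2]
  #7 pop 6: in={0,1,2,3,4} → {0,1,2,3,4} (was {0}); enqueue [3]
  #8 pop 7: in={0,1} → {0,1,2,3,4} (was {}); enqueue []
  #9 pop 1: in={0,1,2,3,4} → {0,1} (no change)
  #10 pop 0: in={0,1,2,3,4} → {0,1,2,3,4} (no change)
  #11 pop 2: in={0,1,2,3,4} → {0,1,2,3,4} (no change)
  #12 pop 3: in={0,1,2,3,4} → {0,1,2,3,4} (no change)

Fixpoint:
  val[0] = {0,1,2,3,4}
  val[1] = {0,1}
  val[2] = {0,1,2,3,4}
  val[3] = {0,1,2,3,4}
  val[4] = {0,1}
  val[5] = {0,1,2,3,4}
  val[6] = {0,1,2,3,4}
  val[7] = {0,1,2,3,4}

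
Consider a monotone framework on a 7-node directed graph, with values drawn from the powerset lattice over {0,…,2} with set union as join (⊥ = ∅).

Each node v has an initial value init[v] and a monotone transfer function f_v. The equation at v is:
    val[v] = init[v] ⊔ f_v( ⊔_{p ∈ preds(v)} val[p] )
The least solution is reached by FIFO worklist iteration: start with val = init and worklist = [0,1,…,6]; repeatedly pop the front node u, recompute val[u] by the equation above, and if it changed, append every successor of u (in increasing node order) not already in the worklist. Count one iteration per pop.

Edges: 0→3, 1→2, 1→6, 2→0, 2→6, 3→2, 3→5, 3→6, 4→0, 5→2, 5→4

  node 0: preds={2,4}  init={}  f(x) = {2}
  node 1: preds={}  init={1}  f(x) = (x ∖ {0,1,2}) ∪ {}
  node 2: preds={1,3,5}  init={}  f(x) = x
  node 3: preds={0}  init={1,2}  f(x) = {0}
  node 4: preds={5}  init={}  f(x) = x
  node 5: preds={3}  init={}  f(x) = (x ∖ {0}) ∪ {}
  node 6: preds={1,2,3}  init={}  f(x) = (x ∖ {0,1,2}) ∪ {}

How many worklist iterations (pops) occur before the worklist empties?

Worklist (12 pops):
  #1 pop 0: in={} → {2} (was {}); enqueue []
  #2 pop 1: in={} → {1} (no change)
  #3 pop 2: in={1,2} → {1,2} (was {}); enqueue [0]
  #4 pop 3: in={2} → {0,1,2} (was {1,2}); enqueue [2]
  #5 pop 4: in={} → {} (no change)
  #6 pop 5: in={0,1,2} → {1,2} (was {}); enqueue [4]
  #7 pop 6: in={0,1,2} → {} (no change)
  #8 pop 0: in={1,2} → {2} (no change)
  #9 pop 2: in={0,1,2} → {0,1,2} (was {1,2}); enqueue [0,6]
  #10 pop 4: in={1,2} → {1,2} (was {}); enqueue []
  #11 pop 0: in={0,1,2} → {2} (no change)
  #12 pop 6: in={0,1,2} → {} (no change)

Fixpoint:
  val[0] = {2}
  val[1] = {1}
  val[2] = {0,1,2}
  val[3] = {0,1,2}
  val[4] = {1,2}
  val[5] = {1,2}
  val[6] = {}

12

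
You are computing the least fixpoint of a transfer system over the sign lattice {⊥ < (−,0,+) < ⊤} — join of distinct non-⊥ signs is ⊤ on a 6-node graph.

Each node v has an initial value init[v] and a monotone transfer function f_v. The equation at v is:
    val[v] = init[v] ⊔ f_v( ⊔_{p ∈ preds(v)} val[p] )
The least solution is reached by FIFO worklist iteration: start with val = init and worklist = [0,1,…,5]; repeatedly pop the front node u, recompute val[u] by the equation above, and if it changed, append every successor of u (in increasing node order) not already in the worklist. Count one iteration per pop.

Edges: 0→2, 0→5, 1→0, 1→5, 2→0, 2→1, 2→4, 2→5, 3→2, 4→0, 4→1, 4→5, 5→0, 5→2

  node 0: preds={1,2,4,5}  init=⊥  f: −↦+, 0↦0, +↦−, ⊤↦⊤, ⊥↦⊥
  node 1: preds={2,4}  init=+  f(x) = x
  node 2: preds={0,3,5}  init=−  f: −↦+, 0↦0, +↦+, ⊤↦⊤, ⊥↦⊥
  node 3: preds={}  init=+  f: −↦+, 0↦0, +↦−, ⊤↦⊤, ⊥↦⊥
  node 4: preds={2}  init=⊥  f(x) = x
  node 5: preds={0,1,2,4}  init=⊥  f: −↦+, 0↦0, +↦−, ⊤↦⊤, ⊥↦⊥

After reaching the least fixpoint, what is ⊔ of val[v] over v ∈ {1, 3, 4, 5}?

⊤

Iteration log — 9 steps:
  step 1. node 0  ⊔preds=⊤  new=⊤  old=⊥  +wl: 
  step 2. node 1  ⊔preds=−  new=⊤  old=+  +wl: 0
  step 3. node 2  ⊔preds=⊤  new=⊤  old=−  +wl: 1
  step 4. node 3  ⊔preds=⊥  new=+  stable
  step 5. node 4  ⊔preds=⊤  new=⊤  old=⊥  +wl: 
  step 6. node 5  ⊔preds=⊤  new=⊤  old=⊥  +wl: 2
  step 7. node 0  ⊔preds=⊤  new=⊤  stable
  step 8. node 1  ⊔preds=⊤  new=⊤  stable
  step 9. node 2  ⊔preds=⊤  new=⊤  stable

Least fixpoint reached:
  node 0: ⊤
  node 1: ⊤
  node 2: ⊤
  node 3: +
  node 4: ⊤
  node 5: ⊤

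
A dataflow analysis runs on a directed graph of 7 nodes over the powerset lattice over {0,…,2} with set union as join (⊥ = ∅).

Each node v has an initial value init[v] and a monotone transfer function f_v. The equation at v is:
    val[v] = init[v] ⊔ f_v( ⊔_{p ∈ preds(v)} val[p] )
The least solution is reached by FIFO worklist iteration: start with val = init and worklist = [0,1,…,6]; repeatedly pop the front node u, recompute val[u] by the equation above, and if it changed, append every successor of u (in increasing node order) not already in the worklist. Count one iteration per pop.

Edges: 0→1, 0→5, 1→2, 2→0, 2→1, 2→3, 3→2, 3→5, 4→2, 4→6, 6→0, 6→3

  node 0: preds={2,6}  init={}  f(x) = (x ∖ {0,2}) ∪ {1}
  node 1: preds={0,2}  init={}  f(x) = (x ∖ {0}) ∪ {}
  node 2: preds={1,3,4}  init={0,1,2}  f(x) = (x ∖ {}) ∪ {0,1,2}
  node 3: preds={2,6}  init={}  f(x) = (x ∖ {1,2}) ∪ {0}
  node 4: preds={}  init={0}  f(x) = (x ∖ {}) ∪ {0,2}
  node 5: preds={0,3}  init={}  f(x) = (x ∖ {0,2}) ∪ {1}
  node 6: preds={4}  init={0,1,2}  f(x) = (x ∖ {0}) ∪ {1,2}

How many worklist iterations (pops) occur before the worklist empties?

8

Iteration log — 8 steps:
  step 1. node 0  ⊔preds={0,1,2}  new={1}  old={}  +wl: 
  step 2. node 1  ⊔preds={0,1,2}  new={1,2}  old={}  +wl: 
  step 3. node 2  ⊔preds={0,1,2}  new={0,1,2}  stable
  step 4. node 3  ⊔preds={0,1,2}  new={0}  old={}  +wl: 2
  step 5. node 4  ⊔preds={}  new={0,2}  old={0}  +wl: 
  step 6. node 5  ⊔preds={0,1}  new={1}  old={}  +wl: 
  step 7. node 6  ⊔preds={0,2}  new={0,1,2}  stable
  step 8. node 2  ⊔preds={0,1,2}  new={0,1,2}  stable

Least fixpoint reached:
  node 0: {1}
  node 1: {1,2}
  node 2: {0,1,2}
  node 3: {0}
  node 4: {0,2}
  node 5: {1}
  node 6: {0,1,2}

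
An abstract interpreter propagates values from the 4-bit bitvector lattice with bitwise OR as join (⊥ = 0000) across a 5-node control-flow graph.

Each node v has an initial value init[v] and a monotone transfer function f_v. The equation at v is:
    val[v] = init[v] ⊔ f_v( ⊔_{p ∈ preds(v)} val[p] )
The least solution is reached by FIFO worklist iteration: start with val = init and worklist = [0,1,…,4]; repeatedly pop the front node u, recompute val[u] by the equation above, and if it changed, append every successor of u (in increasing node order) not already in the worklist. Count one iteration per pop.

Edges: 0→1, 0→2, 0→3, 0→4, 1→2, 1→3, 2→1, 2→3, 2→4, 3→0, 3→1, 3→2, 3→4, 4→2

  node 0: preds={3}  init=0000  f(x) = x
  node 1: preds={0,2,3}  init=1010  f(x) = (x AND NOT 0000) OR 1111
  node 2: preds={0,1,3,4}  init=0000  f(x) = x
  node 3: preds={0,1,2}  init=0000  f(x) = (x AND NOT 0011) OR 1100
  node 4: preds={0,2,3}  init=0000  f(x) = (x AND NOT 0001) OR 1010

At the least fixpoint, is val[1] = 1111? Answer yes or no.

yes

Iteration log — 11 steps:
  step 1. node 0  ⊔preds=0000  new=0000  stable
  step 2. node 1  ⊔preds=0000  new=1111  old=1010  +wl: 
  step 3. node 2  ⊔preds=1111  new=1111  old=0000  +wl: 1
  step 4. node 3  ⊔preds=1111  new=1100  old=0000  +wl: 0,2
  step 5. node 4  ⊔preds=1111  new=1110  old=0000  +wl: 
  step 6. node 1  ⊔preds=1111  new=1111  stable
  step 7. node 0  ⊔preds=1100  new=1100  old=0000  +wl: 1,3,4
  step 8. node 2  ⊔preds=1111  new=1111  stable
  step 9. node 1  ⊔preds=1111  new=1111  stable
  step 10. node 3  ⊔preds=1111  new=1100  stable
  step 11. node 4  ⊔preds=1111  new=1110  stable

Least fixpoint reached:
  node 0: 1100
  node 1: 1111
  node 2: 1111
  node 3: 1100
  node 4: 1110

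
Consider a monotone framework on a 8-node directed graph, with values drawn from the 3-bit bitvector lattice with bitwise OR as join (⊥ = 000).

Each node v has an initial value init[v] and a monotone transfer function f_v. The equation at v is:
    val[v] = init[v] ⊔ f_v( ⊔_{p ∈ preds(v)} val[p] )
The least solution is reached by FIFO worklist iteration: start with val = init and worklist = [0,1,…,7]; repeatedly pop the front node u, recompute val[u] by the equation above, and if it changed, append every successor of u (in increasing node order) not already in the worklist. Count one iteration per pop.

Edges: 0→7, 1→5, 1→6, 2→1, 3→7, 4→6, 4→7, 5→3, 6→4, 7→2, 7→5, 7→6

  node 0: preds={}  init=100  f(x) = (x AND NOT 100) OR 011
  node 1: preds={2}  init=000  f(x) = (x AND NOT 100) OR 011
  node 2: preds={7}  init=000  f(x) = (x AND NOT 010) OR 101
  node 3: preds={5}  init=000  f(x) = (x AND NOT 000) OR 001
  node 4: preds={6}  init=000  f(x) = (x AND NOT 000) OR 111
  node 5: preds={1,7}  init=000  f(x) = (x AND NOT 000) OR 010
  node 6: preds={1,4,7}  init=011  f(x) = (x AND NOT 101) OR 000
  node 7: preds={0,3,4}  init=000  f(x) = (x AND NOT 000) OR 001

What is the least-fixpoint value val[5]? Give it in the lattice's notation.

111

Trace (16 dequeues):
  [1] u=0 | in 000 | out 111 | prev 100 | push {}
  [2] u=1 | in 000 | out 011 | prev 000 | push {}
  [3] u=2 | in 000 | out 101 | prev 000 | push {1}
  [4] u=3 | in 000 | out 001 | prev 000 | push {}
  [5] u=4 | in 011 | out 111 | prev 000 | push {}
  [6] u=5 | in 011 | out 011 | prev 000 | push {3}
  [7] u=6 | in 111 | out 011 | ==
  [8] u=7 | in 111 | out 111 | prev 000 | push {2,5,6}
  [9] u=1 | in 101 | out 011 | ==
  [10] u=3 | in 011 | out 011 | prev 001 | push {7}
  [11] u=2 | in 111 | out 101 | ==
  [12] u=5 | in 111 | out 111 | prev 011 | push {3}
  [13] u=6 | in 111 | out 011 | ==
  [14] u=7 | in 111 | out 111 | ==
  [15] u=3 | in 111 | out 111 | prev 011 | push {7}
  [16] u=7 | in 111 | out 111 | ==

Converged values:
  [0] 111
  [1] 011
  [2] 101
  [3] 111
  [4] 111
  [5] 111
  [6] 011
  [7] 111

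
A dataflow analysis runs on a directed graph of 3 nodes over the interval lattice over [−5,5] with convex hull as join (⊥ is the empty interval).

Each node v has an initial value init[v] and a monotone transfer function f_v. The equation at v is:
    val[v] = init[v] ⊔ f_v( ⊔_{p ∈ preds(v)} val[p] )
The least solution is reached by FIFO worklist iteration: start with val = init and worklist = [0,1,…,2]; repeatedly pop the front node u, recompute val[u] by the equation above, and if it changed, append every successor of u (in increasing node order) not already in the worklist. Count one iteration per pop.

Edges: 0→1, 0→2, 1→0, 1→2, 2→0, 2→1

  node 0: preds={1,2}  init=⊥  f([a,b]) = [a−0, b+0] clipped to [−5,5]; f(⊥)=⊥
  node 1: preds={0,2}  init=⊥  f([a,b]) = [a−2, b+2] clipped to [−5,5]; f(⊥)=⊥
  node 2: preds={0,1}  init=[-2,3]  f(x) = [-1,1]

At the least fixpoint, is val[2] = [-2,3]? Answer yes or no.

yes

Trace (9 dequeues):
  [1] u=0 | in [-2,3] | out [-2,3] | prev ⊥ | push {}
  [2] u=1 | in [-2,3] | out [-4,5] | prev ⊥ | push {0}
  [3] u=2 | in [-4,5] | out [-2,3] | ==
  [4] u=0 | in [-4,5] | out [-4,5] | prev [-2,3] | push {1,2}
  [5] u=1 | in [-4,5] | out [-5,5] | prev [-4,5] | push {0}
  [6] u=2 | in [-5,5] | out [-2,3] | ==
  [7] u=0 | in [-5,5] | out [-5,5] | prev [-4,5] | push {1,2}
  [8] u=1 | in [-5,5] | out [-5,5] | ==
  [9] u=2 | in [-5,5] | out [-2,3] | ==

Converged values:
  [0] [-5,5]
  [1] [-5,5]
  [2] [-2,3]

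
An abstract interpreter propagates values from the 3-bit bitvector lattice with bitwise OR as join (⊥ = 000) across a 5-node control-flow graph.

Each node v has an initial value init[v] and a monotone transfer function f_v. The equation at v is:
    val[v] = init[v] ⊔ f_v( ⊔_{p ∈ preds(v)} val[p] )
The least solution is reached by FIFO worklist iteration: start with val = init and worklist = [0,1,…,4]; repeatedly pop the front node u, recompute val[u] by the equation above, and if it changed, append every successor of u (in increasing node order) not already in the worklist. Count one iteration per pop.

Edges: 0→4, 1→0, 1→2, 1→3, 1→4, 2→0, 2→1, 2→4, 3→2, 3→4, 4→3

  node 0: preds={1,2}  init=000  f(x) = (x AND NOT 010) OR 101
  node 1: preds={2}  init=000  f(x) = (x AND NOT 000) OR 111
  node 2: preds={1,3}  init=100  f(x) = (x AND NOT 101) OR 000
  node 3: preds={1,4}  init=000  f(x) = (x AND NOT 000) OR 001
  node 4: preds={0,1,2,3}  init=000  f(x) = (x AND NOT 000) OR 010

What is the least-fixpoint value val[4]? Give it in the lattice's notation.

111

Worklist (9 pops):
  #1 pop 0: in=100 → 101 (was 000); enqueue []
  #2 pop 1: in=100 → 111 (was 000); enqueue [0]
  #3 pop 2: in=111 → 110 (was 100); enqueue [1]
  #4 pop 3: in=111 → 111 (was 000); enqueue [2]
  #5 pop 4: in=111 → 111 (was 000); enqueue [3]
  #6 pop 0: in=111 → 101 (no change)
  #7 pop 1: in=110 → 111 (no change)
  #8 pop 2: in=111 → 110 (no change)
  #9 pop 3: in=111 → 111 (no change)

Fixpoint:
  val[0] = 101
  val[1] = 111
  val[2] = 110
  val[3] = 111
  val[4] = 111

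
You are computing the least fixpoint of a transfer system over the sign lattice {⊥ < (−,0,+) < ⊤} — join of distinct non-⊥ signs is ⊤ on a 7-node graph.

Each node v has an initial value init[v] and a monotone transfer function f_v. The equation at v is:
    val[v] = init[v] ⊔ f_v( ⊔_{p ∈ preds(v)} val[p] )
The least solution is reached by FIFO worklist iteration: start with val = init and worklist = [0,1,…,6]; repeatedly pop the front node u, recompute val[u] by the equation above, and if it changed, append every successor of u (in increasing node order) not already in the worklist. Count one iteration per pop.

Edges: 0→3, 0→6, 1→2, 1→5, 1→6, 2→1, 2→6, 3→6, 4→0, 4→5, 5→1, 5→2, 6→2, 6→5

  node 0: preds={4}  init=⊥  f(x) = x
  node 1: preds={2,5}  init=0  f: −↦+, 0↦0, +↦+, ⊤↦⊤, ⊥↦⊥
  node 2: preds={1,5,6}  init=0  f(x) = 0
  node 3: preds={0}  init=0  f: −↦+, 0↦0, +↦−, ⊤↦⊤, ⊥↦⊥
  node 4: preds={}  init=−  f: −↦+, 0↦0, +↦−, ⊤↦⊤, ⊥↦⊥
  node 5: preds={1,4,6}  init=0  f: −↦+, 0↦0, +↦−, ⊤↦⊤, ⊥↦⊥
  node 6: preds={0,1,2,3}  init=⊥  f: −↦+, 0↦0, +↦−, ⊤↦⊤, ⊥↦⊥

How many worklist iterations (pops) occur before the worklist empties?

11

Iteration log — 11 steps:
  step 1. node 0  ⊔preds=−  new=−  old=⊥  +wl: 
  step 2. node 1  ⊔preds=0  new=0  stable
  step 3. node 2  ⊔preds=0  new=0  stable
  step 4. node 3  ⊔preds=−  new=⊤  old=0  +wl: 
  step 5. node 4  ⊔preds=⊥  new=−  stable
  step 6. node 5  ⊔preds=⊤  new=⊤  old=0  +wl: 1,2
  step 7. node 6  ⊔preds=⊤  new=⊤  old=⊥  +wl: 5
  step 8. node 1  ⊔preds=⊤  new=⊤  old=0  +wl: 6
  step 9. node 2  ⊔preds=⊤  new=0  stable
  step 10. node 5  ⊔preds=⊤  new=⊤  stable
  step 11. node 6  ⊔preds=⊤  new=⊤  stable

Least fixpoint reached:
  node 0: −
  node 1: ⊤
  node 2: 0
  node 3: ⊤
  node 4: −
  node 5: ⊤
  node 6: ⊤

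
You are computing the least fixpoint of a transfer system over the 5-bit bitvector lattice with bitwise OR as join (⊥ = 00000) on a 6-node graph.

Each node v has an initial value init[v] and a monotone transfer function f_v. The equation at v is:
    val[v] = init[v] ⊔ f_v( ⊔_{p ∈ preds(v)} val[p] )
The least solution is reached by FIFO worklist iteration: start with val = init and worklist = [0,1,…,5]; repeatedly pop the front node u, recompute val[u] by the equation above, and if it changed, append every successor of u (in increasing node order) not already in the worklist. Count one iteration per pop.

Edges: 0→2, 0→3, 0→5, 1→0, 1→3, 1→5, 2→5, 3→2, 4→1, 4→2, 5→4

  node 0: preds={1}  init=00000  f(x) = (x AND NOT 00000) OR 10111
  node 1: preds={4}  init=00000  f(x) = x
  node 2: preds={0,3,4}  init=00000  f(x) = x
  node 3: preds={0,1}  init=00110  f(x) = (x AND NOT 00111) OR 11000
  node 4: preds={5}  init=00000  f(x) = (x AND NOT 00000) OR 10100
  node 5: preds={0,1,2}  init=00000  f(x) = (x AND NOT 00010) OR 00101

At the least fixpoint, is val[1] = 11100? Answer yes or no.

no

Iteration log — 24 steps:
  step 1. node 0  ⊔preds=00000  new=10111  old=00000  +wl: 
  step 2. node 1  ⊔preds=00000  new=00000  stable
  step 3. node 2  ⊔preds=10111  new=10111  old=00000  +wl: 
  step 4. node 3  ⊔preds=10111  new=11110  old=00110  +wl: 2
  step 5. node 4  ⊔preds=00000  new=10100  old=00000  +wl: 1
  step 6. node 5  ⊔preds=10111  new=10101  old=00000  +wl: 4
  step 7. node 2  ⊔preds=11111  new=11111  old=10111  +wl: 5
  step 8. node 1  ⊔preds=10100  new=10100  old=00000  +wl: 0,3
  step 9. node 4  ⊔preds=10101  new=10101  old=10100  +wl: 1,2
  step 10. node 5  ⊔preds=11111  new=11101  old=10101  +wl: 4
  step 11. node 0  ⊔preds=10100  new=10111  stable
  step 12. node 3  ⊔preds=10111  new=11110  stable
  step 13. node 1  ⊔preds=10101  new=10101  old=10100  +wl: 0,3,5
  step 14. node 2  ⊔preds=11111  new=11111  stable
  step 15. node 4  ⊔preds=11101  new=11101  old=10101  +wl: 1,2
  step 16. node 0  ⊔preds=10101  new=10111  stable
  step 17. node 3  ⊔preds=10111  new=11110  stable
  step 18. node 5  ⊔preds=11111  new=11101  stable
  step 19. node 1  ⊔preds=11101  new=11101  old=10101  +wl: 0,3,5
  step 20. node 2  ⊔preds=11111  new=11111  stable
  step 21. node 0  ⊔preds=11101  new=11111  old=10111  +wl: 2
  step 22. node 3  ⊔preds=11111  new=11110  stable
  step 23. node 5  ⊔preds=11111  new=11101  stable
  step 24. node 2  ⊔preds=11111  new=11111  stable

Least fixpoint reached:
  node 0: 11111
  node 1: 11101
  node 2: 11111
  node 3: 11110
  node 4: 11101
  node 5: 11101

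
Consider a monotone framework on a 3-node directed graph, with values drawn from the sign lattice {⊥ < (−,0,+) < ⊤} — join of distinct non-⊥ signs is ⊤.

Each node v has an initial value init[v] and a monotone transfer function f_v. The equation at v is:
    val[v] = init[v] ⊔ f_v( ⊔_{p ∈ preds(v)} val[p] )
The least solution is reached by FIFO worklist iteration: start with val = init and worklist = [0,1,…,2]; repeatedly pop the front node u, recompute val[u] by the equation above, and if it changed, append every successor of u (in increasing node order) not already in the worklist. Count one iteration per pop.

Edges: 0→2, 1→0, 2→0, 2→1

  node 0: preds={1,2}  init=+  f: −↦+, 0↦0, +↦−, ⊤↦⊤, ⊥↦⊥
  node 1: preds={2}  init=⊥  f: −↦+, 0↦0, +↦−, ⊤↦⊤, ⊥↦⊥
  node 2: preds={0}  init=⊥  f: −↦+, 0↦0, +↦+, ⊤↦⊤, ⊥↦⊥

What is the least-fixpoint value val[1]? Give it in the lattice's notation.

⊤

Worklist (9 pops):
  #1 pop 0: in=⊥ → + (no change)
  #2 pop 1: in=⊥ → ⊥ (no change)
  #3 pop 2: in=+ → + (was ⊥); enqueue [0,1]
  #4 pop 0: in=+ → ⊤ (was +); enqueue [2]
  #5 pop 1: in=+ → − (was ⊥); enqueue [0]
  #6 pop 2: in=⊤ → ⊤ (was +); enqueue [1]
  #7 pop 0: in=⊤ → ⊤ (no change)
  #8 pop 1: in=⊤ → ⊤ (was −); enqueue [0]
  #9 pop 0: in=⊤ → ⊤ (no change)

Fixpoint:
  val[0] = ⊤
  val[1] = ⊤
  val[2] = ⊤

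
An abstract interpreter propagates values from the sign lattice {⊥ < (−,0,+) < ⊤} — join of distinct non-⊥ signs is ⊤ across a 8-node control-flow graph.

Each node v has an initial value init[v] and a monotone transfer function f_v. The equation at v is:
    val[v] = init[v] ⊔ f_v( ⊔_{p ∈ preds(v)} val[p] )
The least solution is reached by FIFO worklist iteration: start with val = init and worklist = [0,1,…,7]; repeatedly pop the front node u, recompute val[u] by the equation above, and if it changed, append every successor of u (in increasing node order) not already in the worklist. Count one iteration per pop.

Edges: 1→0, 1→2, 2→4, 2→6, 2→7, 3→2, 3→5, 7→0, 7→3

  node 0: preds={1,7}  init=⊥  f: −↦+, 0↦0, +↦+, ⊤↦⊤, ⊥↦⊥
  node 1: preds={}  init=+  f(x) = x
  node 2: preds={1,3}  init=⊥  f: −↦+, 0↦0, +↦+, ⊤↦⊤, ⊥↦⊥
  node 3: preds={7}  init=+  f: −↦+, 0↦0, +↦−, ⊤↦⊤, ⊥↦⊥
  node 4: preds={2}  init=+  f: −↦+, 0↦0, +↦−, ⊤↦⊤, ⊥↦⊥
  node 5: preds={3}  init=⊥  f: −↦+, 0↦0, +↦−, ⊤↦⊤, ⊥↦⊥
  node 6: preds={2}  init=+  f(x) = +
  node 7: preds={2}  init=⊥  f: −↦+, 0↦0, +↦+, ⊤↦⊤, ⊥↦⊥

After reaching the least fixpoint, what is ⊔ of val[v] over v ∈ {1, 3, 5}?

⊤

Iteration log — 17 steps:
  step 1. node 0  ⊔preds=+  new=+  old=⊥  +wl: 
  step 2. node 1  ⊔preds=⊥  new=+  stable
  step 3. node 2  ⊔preds=+  new=+  old=⊥  +wl: 
  step 4. node 3  ⊔preds=⊥  new=+  stable
  step 5. node 4  ⊔preds=+  new=⊤  old=+  +wl: 
  step 6. node 5  ⊔preds=+  new=−  old=⊥  +wl: 
  step 7. node 6  ⊔preds=+  new=+  stable
  step 8. node 7  ⊔preds=+  new=+  old=⊥  +wl: 0,3
  step 9. node 0  ⊔preds=+  new=+  stable
  step 10. node 3  ⊔preds=+  new=⊤  old=+  +wl: 2,5
  step 11. node 2  ⊔preds=⊤  new=⊤  old=+  +wl: 4,6,7
  step 12. node 5  ⊔preds=⊤  new=⊤  old=−  +wl: 
  step 13. node 4  ⊔preds=⊤  new=⊤  stable
  step 14. node 6  ⊔preds=⊤  new=+  stable
  step 15. node 7  ⊔preds=⊤  new=⊤  old=+  +wl: 0,3
  step 16. node 0  ⊔preds=⊤  new=⊤  old=+  +wl: 
  step 17. node 3  ⊔preds=⊤  new=⊤  stable

Least fixpoint reached:
  node 0: ⊤
  node 1: +
  node 2: ⊤
  node 3: ⊤
  node 4: ⊤
  node 5: ⊤
  node 6: +
  node 7: ⊤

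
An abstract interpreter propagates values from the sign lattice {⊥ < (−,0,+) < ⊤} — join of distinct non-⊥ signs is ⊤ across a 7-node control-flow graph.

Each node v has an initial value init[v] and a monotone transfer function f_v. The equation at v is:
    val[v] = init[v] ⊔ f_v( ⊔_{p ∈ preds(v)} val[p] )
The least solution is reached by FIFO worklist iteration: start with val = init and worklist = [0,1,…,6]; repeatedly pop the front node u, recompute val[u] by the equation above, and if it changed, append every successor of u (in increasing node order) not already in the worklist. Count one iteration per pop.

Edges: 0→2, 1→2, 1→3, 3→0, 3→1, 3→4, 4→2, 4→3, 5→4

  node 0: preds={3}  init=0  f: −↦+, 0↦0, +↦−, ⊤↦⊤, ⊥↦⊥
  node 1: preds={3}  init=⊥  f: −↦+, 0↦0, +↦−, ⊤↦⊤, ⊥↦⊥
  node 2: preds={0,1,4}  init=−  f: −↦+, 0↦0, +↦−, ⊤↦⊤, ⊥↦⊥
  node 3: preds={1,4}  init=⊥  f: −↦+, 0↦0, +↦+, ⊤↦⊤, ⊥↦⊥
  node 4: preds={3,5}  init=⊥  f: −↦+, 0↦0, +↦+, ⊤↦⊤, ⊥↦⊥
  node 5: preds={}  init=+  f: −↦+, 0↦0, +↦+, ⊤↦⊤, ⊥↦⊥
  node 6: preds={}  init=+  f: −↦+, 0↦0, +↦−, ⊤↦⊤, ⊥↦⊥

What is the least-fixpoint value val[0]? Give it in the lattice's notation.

⊤

Worklist (19 pops):
  #1 pop 0: in=⊥ → 0 (no change)
  #2 pop 1: in=⊥ → ⊥ (no change)
  #3 pop 2: in=0 → ⊤ (was −); enqueue []
  #4 pop 3: in=⊥ → ⊥ (no change)
  #5 pop 4: in=+ → + (was ⊥); enqueue [2,3]
  #6 pop 5: in=⊥ → + (no change)
  #7 pop 6: in=⊥ → + (no change)
  #8 pop 2: in=⊤ → ⊤ (no change)
  #9 pop 3: in=+ → + (was ⊥); enqueue [0,1,4]
  #10 pop 0: in=+ → ⊤ (was 0); enqueue [2]
  #11 pop 1: in=+ → − (was ⊥); enqueue [3]
  #12 pop 4: in=+ → + (no change)
  #13 pop 2: in=⊤ → ⊤ (no change)
  #14 pop 3: in=⊤ → ⊤ (was +); enqueue [0,1,4]
  #15 pop 0: in=⊤ → ⊤ (no change)
  #16 pop 1: in=⊤ → ⊤ (was −); enqueue [2,3]
  #17 pop 4: in=⊤ → ⊤ (was +); enqueue []
  #18 pop 2: in=⊤ → ⊤ (no change)
  #19 pop 3: in=⊤ → ⊤ (no change)

Fixpoint:
  val[0] = ⊤
  val[1] = ⊤
  val[2] = ⊤
  val[3] = ⊤
  val[4] = ⊤
  val[5] = +
  val[6] = +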